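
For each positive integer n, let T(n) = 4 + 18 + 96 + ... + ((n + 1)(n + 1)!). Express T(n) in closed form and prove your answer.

T(n) = (n + 2)! - 2

We claim T(n) = (n + 2)! - 2 for all n ≥ 1.
Base case (n = 1): T(1) = 4, and the closed form gives 4. They agree.
Suppose the result is true for n = k, so T(k) = (k + 2)! - 2.
Then T(k+1) = T(k) + ((k + 2)(k + 2)!) = ((k + 2)! - 2) + ((k + 2)(k + 2)!).
Simplifying, T(k+1) = ((k+1) + 2)! - 2,
which is the closed form with n = k+1.
By induction, the statement is established for all n ≥ 1.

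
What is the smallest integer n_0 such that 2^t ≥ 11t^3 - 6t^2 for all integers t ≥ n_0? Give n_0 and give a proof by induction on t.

At t = 15: 32768 < 35775, so the inequality fails and n_0 ≥ 16. We prove 2^t ≥ 11t^3 - 6t^2 for all t ≥ 16.
Base step (t = 16): 2^t = 65536 and 11t^3 - 6t^2 = 43520, so 65536 ≥ 43520.
For the inductive step, assume it holds for an arbitrary m ≥ 16, so 2^m ≥ 11m^3 - 6m^2.
Then 2^(m + 1) = 2·(2^m) ≥ 2·(11m^3 - 6m^2).
Also, for m ≥ 16 we have 2·(11m^3 - 6m^2) ≥ 11(m+1)^3 - 6(m+1)^2, since 2·(11m^3 - 6m^2) − (11(m+1)^3 - 6(m+1)^2) = 11m^3 - 39m^2 - 21m - 5, which is nonnegative for all m ≥ 16.
Combining, 2^(m + 1) ≥ 11(m+1)^3 - 6(m+1)^2.
Hence, by induction on t, the claim holds for every t ≥ 16.
Hence the smallest such n_0 is 16.

n_0 = 16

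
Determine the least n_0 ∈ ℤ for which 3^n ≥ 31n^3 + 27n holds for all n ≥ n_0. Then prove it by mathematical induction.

n_0 = 10

At n = 9: 19683 < 22842, so the inequality fails and n_0 ≥ 10. We prove 3^n ≥ 31n^3 + 27n for all n ≥ 10.
Base case (n = 10): 3^n = 59049 and 31n^3 + 27n = 31270, so 59049 ≥ 31270.
For the inductive step, assume it holds for an arbitrary j ≥ 10, so 3^j ≥ 31j^3 + 27j.
Then 3^(j + 1) = 3·(3^j) ≥ 3·(31j^3 + 27j).
Also, for j ≥ 10 we have 3·(31j^3 + 27j) ≥ 31(j+1)^3 + 27(j+1), since 3·(31j^3 + 27j) − (31(j+1)^3 + 27(j+1)) = 62j^3 - 93j^2 - 39j - 58, which is nonnegative for all j ≥ 10.
Combining, 3^(j + 1) ≥ 31(j+1)^3 + 27(j+1).
Hence, by induction on n, the claim holds for every n ≥ 10.
Hence the smallest such n_0 is 10.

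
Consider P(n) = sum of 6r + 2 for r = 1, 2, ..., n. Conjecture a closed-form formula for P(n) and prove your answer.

P(n) = n(3n + 5)

We claim P(n) = n(3n + 5) for all n ≥ 1.
When n = 1: P(1) = 8, and the closed form gives 8. They agree.
For the inductive step, assume it holds for an arbitrary r ≥ 1, so P(r) = r(3r + 5).
Then P(r+1) = P(r) + (6r + 8) = (r(3r + 5)) + (6r + 8).
Simplifying, P(r+1) = (r + 1)(3r + 8) = (r+1)(3(r+1) + 5),
which is the closed form with n = r+1.
This completes the induction.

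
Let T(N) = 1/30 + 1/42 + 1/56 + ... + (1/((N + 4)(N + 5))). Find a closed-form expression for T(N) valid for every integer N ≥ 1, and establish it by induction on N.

We claim T(N) = N/(5(N + 5)) for all N ≥ 1.
Base case (N = 1): T(1) = 1/30, and the closed form gives 1/30. They agree.
Suppose the result is true for N = k, so T(k) = k/(5(k + 5)).
Then T(k+1) = T(k) + (1/((k + 5)(k + 6))) = (k/(5(k + 5))) + (1/((k + 5)(k + 6))).
Simplifying, T(k+1) = (k + 1)/(5(k + 6)) = (k+1)/(5((k+1) + 5)),
which is the closed form with N = k+1.
By induction, the statement is established for all N ≥ 1.

T(N) = N/(5(N + 5))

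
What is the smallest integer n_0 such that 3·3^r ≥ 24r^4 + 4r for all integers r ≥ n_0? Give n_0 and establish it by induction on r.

n_0 = 11

At r = 10: 177147 < 240040, so the inequality fails and n_0 ≥ 11. We prove 3·3^r ≥ 24r^4 + 4r for all r ≥ 11.
Base step (r = 11): 3·3^r = 531441 and 24r^4 + 4r = 351428, so 531441 ≥ 351428.
For the inductive step, assume it holds for an arbitrary p ≥ 11, so 3·3^p ≥ 24p^4 + 4p.
Then 3·3^(p + 1) = 3·(3·3^p) ≥ 3·(24p^4 + 4p).
Also, for p ≥ 11 we have 3·(24p^4 + 4p) ≥ 24(p+1)^4 + 4(p+1), since 3·(24p^4 + 4p) − (24(p+1)^4 + 4(p+1)) = 48p^4 - 96p^3 - 144p^2 - 88p - 28, which is nonnegative for all p ≥ 11.
Combining, 3·3^(p + 1) ≥ 24(p+1)^4 + 4(p+1).
By the principle of mathematical induction, the result holds for all r ≥ 11.
Hence the smallest such n_0 is 11.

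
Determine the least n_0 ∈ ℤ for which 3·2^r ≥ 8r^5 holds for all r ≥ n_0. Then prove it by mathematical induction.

n_0 = 25

At r = 24: 50331648 < 63700992, so the inequality fails and n_0 ≥ 25. We prove 3·2^r ≥ 8r^5 for all r ≥ 25.
Base step (r = 25): 3·2^r = 100663296 and 8r^5 = 78125000, so 100663296 ≥ 78125000.
Suppose the result is true for r = p, so 3·2^p ≥ 8p^5.
Then 3·2^(p + 1) = 2·(3·2^p) ≥ 2·(8p^5).
Also, for p ≥ 25 we have 2·(8p^5) ≥ 8(p+1)^5, since 2 ≥ (1 + 1/p)^5 for all p ≥ 25.
Combining, 3·2^(p + 1) ≥ 8(p+1)^5.
By the principle of mathematical induction, the result holds for all r ≥ 25.
Hence the smallest such n_0 is 25.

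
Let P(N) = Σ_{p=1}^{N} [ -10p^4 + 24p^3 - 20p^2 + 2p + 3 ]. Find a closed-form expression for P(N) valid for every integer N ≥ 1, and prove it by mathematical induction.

P(N) = -N(2N - 1)(N^3 - N + 1)

We claim P(N) = -N(2N - 1)(N^3 - N + 1) for all N ≥ 1.
When N = 1: P(1) = -1, and the closed form gives -1. They agree.
For the inductive step, assume it holds for an arbitrary p ≥ 1, so P(p) = p(-2p^4 + p^3 + 2p^2 - 3p + 1).
Then P(p+1) = P(p) + (-10p^4 - 16p^3 - 8p^2 - 6p - 1) = (p(-2p^4 + p^3 + 2p^2 - 3p + 1)) + (-10p^4 - 16p^3 - 8p^2 - 6p - 1).
Simplifying, P(p+1) = -(p + 1)(2p + 1)(p^3 + 3p^2 + 2p + 1) = -(p+1)(2(p+1) - 1)((p+1)^3 - (p+1) + 1),
which is the closed form with N = p+1.
By the principle of mathematical induction, the result holds for all N ≥ 1.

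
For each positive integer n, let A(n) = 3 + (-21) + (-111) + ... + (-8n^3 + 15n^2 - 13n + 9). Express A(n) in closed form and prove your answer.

A(n) = -n(2n^3 - n^2 + n - 5)

We claim A(n) = -n(2n^3 - n^2 + n - 5) for all n ≥ 1.
When n = 1: A(1) = 3, and the closed form gives 3. They agree.
Suppose the result is true for n = k, so A(k) = k(-2k^3 + k^2 - k + 5).
Then A(k+1) = A(k) + (-8k^3 - 9k^2 - 7k + 3) = (k(-2k^3 + k^2 - k + 5)) + (-8k^3 - 9k^2 - 7k + 3).
Simplifying, A(k+1) = -(k + 1)(2k^3 + 5k^2 + 5k - 3) = -(k+1)(2(k+1)^3 - (k+1)^2 + (k+1) - 5),
which is the closed form with n = k+1.
Hence, by induction on n, the claim holds for every n ≥ 1.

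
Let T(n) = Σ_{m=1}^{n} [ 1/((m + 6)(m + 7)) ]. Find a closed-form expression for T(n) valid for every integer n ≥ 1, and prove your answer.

We claim T(n) = n/(7(n + 7)) for all n ≥ 1.
When n = 1: T(1) = 1/56, and the closed form gives 1/56. They agree.
Inductive step: suppose the statement holds for some m ≥ 1, so T(m) = m/(7(m + 7)).
Then T(m+1) = T(m) + (1/((m + 7)(m + 8))) = (m/(7(m + 7))) + (1/((m + 7)(m + 8))).
Simplifying, T(m+1) = (m + 1)/(7(m + 8)) = (m+1)/(7((m+1) + 7)),
which is the closed form with n = m+1.
Hence, by induction on n, the claim holds for every n ≥ 1.

T(n) = n/(7(n + 7))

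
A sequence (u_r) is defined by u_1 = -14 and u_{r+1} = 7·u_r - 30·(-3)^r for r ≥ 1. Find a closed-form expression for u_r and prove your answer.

u_r = -(-3)^(r + 1) - 5·7^(r - 1)

Computing the first terms: u_1 = -14, u_2 = -8, u_3 = -326. This suggests u_r = -(-3)^(r + 1) - 5·7^(r - 1).
Base step (r = 1): the formula gives -14 = -14 = u_1.
Inductive step: suppose the statement holds for some i ≥ 1, so u_i = -(-3)^(i + 1) - 5·7^(i - 1).
Then u_{i+1} = 7·u_i - 30·(-3)^i = 7·(-(-3)^(i + 1) - 5·7^(i - 1)) - 30·(-3)^i = -(-3)^(i + 2) - 5·7^i = -(-3)^((i+1) + 1) - 5·7^((i+1) - 1),
which is the claimed formula at r = i+1.
By the principle of mathematical induction, the result holds for all r ≥ 1.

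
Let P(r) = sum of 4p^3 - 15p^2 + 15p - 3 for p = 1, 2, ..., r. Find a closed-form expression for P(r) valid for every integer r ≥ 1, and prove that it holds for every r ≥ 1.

P(r) = r(r - 2)(r^2 - r - 1)

We claim P(r) = r(r - 2)(r^2 - r - 1) for all r ≥ 1.
For the base case r = 1: P(1) = 1, and the closed form gives 1. They agree.
Inductive step: suppose the statement holds for some p ≥ 1, so P(p) = p(p^3 - 3p^2 + p + 2).
Then P(p+1) = P(p) + (4p^3 - 3p^2 - 3p + 1) = (p(p^3 - 3p^2 + p + 2)) + (4p^3 - 3p^2 - 3p + 1).
Simplifying, P(p+1) = (p - 1)(p + 1)(p^2 + p - 1) = (p+1)((p+1) - 2)((p+1)^2 - (p+1) - 1),
which is the closed form with r = p+1.
By induction, the statement is established for all r ≥ 1.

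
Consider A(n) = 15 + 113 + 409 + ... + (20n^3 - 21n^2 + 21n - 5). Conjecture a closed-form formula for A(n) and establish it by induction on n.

We claim A(n) = n(5n^3 + 3n^2 + 5n + 2) for all n ≥ 1.
Base step (n = 1): A(1) = 15, and the closed form gives 15. They agree.
Inductive step: assume the claim holds for n = j, so A(j) = j(5j^3 + 3j^2 + 5j + 2).
Then A(j+1) = A(j) + (20j^3 + 39j^2 + 39j + 15) = (j(5j^3 + 3j^2 + 5j + 2)) + (20j^3 + 39j^2 + 39j + 15).
Simplifying, A(j+1) = (j + 1)(5j^3 + 18j^2 + 26j + 15) = (j+1)(5(j+1)^3 + 3(j+1)^2 + 5(j+1) + 2),
which is the closed form with n = j+1.
By the principle of mathematical induction, the result holds for all n ≥ 1.

A(n) = n(5n^3 + 3n^2 + 5n + 2)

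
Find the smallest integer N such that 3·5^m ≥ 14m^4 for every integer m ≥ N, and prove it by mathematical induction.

N = 5

At m = 4: 1875 < 3584, so the inequality fails and N ≥ 5. We prove 3·5^m ≥ 14m^4 for all m ≥ 5.
Base step (m = 5): 3·5^m = 9375 and 14m^4 = 8750, so 9375 ≥ 8750.
Inductive step: suppose the statement holds for some k ≥ 5, so 3·5^k ≥ 14k^4.
Then 3·5^(k + 1) = 5·(3·5^k) ≥ 5·(14k^4).
Also, for k ≥ 5 we have 5·(14k^4) ≥ 14(k+1)^4, since 5 ≥ (1 + 1/k)^4 for all k ≥ 5.
Combining, 3·5^(k + 1) ≥ 14(k+1)^4.
By the principle of mathematical induction, the result holds for all m ≥ 5.
Hence the smallest such N is 5.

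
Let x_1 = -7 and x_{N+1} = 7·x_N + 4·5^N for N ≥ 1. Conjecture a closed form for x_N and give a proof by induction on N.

Computing the first terms: x_1 = -7, x_2 = -29, x_3 = -103. This suggests x_N = -2·5^N + 3·7^(N - 1).
For the base case N = 1: the formula gives -7 = -7 = x_1.
Suppose the result is true for N = m, so x_m = -2·5^m + 3·7^(m - 1).
Then x_{m+1} = 7·x_m + 4·5^m = 7·(-2·5^m + 3·7^(m - 1)) + 4·5^m = -2·5^(m + 1) + 3·7^m = -2·5^(m+1) + 3·7^((m+1) - 1),
which is the claimed formula at N = m+1.
By the principle of mathematical induction, the result holds for all N ≥ 1.

x_N = -2·5^N + 3·7^(N - 1)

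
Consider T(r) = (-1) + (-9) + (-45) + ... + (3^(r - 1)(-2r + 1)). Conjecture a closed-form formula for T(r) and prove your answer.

We claim T(r) = 3^r(-r + 1) - 1 for all r ≥ 1.
For the base case r = 1: T(1) = -1, and the closed form gives -1. They agree.
For the inductive step, assume it holds for an arbitrary k ≥ 1, so T(k) = 3^k(-k + 1) - 1.
Then T(k+1) = T(k) + (3^k(-2k - 1)) = (3^k(-k + 1) - 1) + (3^k(-2k - 1)).
Simplifying, T(k+1) = -3·3^k·k - 1 = 3^(k+1)(-(k+1) + 1) - 1,
which is the closed form with r = k+1.
Hence, by induction on r, the claim holds for every r ≥ 1.

T(r) = 3^r(-r + 1) - 1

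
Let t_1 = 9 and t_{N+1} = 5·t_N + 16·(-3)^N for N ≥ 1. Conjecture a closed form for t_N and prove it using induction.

Computing the first terms: t_1 = 9, t_2 = -3, t_3 = 129. This suggests t_N = -2(-3)^N + 3·5^(N - 1).
For the base case N = 1: the formula gives 9 = 9 = t_1.
For the inductive step, assume it holds for an arbitrary r ≥ 1, so t_r = -2(-3)^r + 3·5^(r - 1).
Then t_{r+1} = 5·t_r + 16·(-3)^r = 5·(-2(-3)^r + 3·5^(r - 1)) + 16·(-3)^r = -2(-3)^(r + 1) + 3·5^r = -2(-3)^(r+1) + 3·5^((r+1) - 1),
which is the claimed formula at N = r+1.
By the principle of mathematical induction, the result holds for all N ≥ 1.

t_N = -2(-3)^N + 3·5^(N - 1)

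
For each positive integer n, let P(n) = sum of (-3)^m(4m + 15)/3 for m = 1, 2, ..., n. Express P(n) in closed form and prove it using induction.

We claim P(n) = (-3)^n(n + 4) - 4 for all n ≥ 1.
Base step (n = 1): P(1) = -19, and the closed form gives -19. They agree.
Inductive step: assume the claim holds for n = m, so P(m) = (-3)^m(m + 4) - 4.
Then P(m+1) = P(m) + ((-3)^m(-4m - 19)) = ((-3)^m(m + 4) - 4) + ((-3)^m(-4m - 19)).
Simplifying, P(m+1) = -3(-3)^m·m - 15(-3)^m - 4 = (-3)^(m+1)((m+1) + 4) - 4,
which is the closed form with n = m+1.
This completes the induction.

P(n) = (-3)^n(n + 4) - 4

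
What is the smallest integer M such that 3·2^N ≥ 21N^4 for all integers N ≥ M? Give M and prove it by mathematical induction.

M = 21

At N = 20: 3145728 < 3360000, so the inequality fails and M ≥ 21. We prove 3·2^N ≥ 21N^4 for all N ≥ 21.
For the base case N = 21: 3·2^N = 6291456 and 21N^4 = 4084101, so 6291456 ≥ 4084101.
Suppose the result is true for N = m, so 3·2^m ≥ 21m^4.
Then 3·2^(m + 1) = 2·(3·2^m) ≥ 2·(21m^4).
Also, for m ≥ 21 we have 2·(21m^4) ≥ 21(m+1)^4, since 2 ≥ (1 + 1/m)^4 for all m ≥ 21.
Combining, 3·2^(m + 1) ≥ 21(m+1)^4.
Hence, by induction on N, the claim holds for every N ≥ 21.
Hence the smallest such M is 21.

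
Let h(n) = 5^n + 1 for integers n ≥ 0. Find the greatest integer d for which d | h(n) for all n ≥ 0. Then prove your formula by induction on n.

d = 2

Computing the first values: h(0) = 2 and h(1) = 6; gcd(2, 6) = 2, so d ≤ 2.
We prove 2 | 5^n + 1 for all n ≥ 0 by induction on n.
For the base case n = 0: h(0) = 2 = 2·(1), so 2 | h(0).
Suppose the result is true for n = p, i.e. 2 | h(p). Then
h(p+1) = 5^(p+1) + 1 = 5·(5^p + 1) - 4 = 5·h(p) - 4. The first term is divisible by 2 by the inductive hypothesis, and -4 is divisible by 2. Hence 2 | h(p+1).
By the principle of mathematical induction, the result holds for all n ≥ 0.
Therefore the largest such d is 2.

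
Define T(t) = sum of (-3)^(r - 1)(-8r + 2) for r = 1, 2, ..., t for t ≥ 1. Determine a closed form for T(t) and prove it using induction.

We claim T(t) = 2(-3)^t·t for all t ≥ 1.
Base step (t = 1): T(1) = -6, and the closed form gives -6. They agree.
Inductive step: assume the claim holds for t = r, so T(r) = 2(-3)^r·r.
Then T(r+1) = T(r) + ((-3)^r(-8r - 6)) = (2(-3)^r·r) + ((-3)^r(-8r - 6)).
Simplifying, T(r+1) = (-3)^(r + 1)(2r + 2) = 2(-3)^(r+1)·(r+1),
which is the closed form with t = r+1.
This completes the induction.

T(t) = 2(-3)^t·t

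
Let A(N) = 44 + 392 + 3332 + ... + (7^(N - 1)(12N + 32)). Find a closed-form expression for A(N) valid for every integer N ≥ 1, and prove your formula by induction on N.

We claim A(N) = 7^N(2N + 5) - 5 for all N ≥ 1.
Base case (N = 1): A(1) = 44, and the closed form gives 44. They agree.
Inductive step: assume the claim holds for N = j, so A(j) = 7^j(2j + 5) - 5.
Then A(j+1) = A(j) + (7^j(12j + 44)) = (7^j(2j + 5) - 5) + (7^j(12j + 44)).
Simplifying, A(j+1) = 14·7^j·j + 49·7^j - 5 = 7^(j+1)(2(j+1) + 5) - 5,
which is the closed form with N = j+1.
By induction, the statement is established for all N ≥ 1.

A(N) = 7^N(2N + 5) - 5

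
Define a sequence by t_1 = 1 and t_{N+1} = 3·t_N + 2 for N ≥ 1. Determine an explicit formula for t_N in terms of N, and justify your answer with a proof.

Computing the first terms: t_1 = 1, t_2 = 5, t_3 = 17. This suggests t_N = 2·3^(N - 1) - 1.
When N = 1: the formula gives 1 = 1 = t_1.
Inductive step: suppose the statement holds for some k ≥ 1, so t_k = 2·3^(k - 1) - 1.
Then t_{k+1} = 3·t_k + 2 = 3·(2·3^(k - 1) - 1) + 2 = 2·3^k - 1 = 2·3^((k+1) - 1) - 1,
which is the claimed formula at N = k+1.
This completes the induction.

t_N = 2·3^(N - 1) - 1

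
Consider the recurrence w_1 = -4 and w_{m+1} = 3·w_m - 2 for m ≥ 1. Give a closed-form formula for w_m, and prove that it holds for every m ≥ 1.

Computing the first terms: w_1 = -4, w_2 = -14, w_3 = -44. This suggests w_m = -5·3^(m - 1) + 1.
Base step (m = 1): the formula gives -4 = -4 = w_1.
Suppose the result is true for m = j, so w_j = -5·3^(j - 1) + 1.
Then w_{j+1} = 3·w_j - 2 = 3·(-5·3^(j - 1) + 1) - 2 = -5·3^j + 1 = -5·3^((j+1) - 1) + 1,
which is the claimed formula at m = j+1.
By the principle of mathematical induction, the result holds for all m ≥ 1.

w_m = -5·3^(m - 1) + 1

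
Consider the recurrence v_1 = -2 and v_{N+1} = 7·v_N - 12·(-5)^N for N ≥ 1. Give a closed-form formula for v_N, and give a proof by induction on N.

v_N = (-5)^N + 3·7^(N - 1)

Computing the first terms: v_1 = -2, v_2 = 46, v_3 = 22. This suggests v_N = (-5)^N + 3·7^(N - 1).
Base case (N = 1): the formula gives -2 = -2 = v_1.
Suppose the result is true for N = k, so v_k = (-5)^k + 3·7^(k - 1).
Then v_{k+1} = 7·v_k - 12·(-5)^k = 7·((-5)^k + 3·7^(k - 1)) - 12·(-5)^k = (-5)^(k + 1) + 3·7^k = (-5)^(k+1) + 3·7^((k+1) - 1),
which is the claimed formula at N = k+1.
This completes the induction.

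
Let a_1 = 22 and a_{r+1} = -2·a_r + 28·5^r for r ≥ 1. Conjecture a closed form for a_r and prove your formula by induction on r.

a_r = -(-2)^r + 4·5^r

Computing the first terms: a_1 = 22, a_2 = 96, a_3 = 508. This suggests a_r = -(-2)^r + 4·5^r.
Base case (r = 1): the formula gives 22 = 22 = a_1.
For the inductive step, assume it holds for an arbitrary i ≥ 1, so a_i = -(-2)^i + 4·5^i.
Then a_{i+1} = -2·a_i + 28·5^i = -2·(-(-2)^i + 4·5^i) + 28·5^i = -(-2)^(i + 1) + 4·5^(i + 1),
which is the claimed formula at r = i+1.
This completes the induction.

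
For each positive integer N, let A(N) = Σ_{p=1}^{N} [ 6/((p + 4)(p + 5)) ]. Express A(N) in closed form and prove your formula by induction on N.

We claim A(N) = 6N/(5(N + 5)) for all N ≥ 1.
Base case (N = 1): A(1) = 1/5, and the closed form gives 1/5. They agree.
Suppose the result is true for N = p, so A(p) = 6p/(5(p + 5)).
Then A(p+1) = A(p) + (6/((p + 5)(p + 6))) = (6p/(5(p + 5))) + (6/((p + 5)(p + 6))).
Simplifying, A(p+1) = 6(p + 1)/(5(p + 6)) = 6(p+1)/(5((p+1) + 5)),
which is the closed form with N = p+1.
This completes the induction.

A(N) = 6N/(5(N + 5))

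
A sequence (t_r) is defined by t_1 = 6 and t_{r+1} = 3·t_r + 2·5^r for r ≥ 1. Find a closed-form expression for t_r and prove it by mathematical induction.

t_r = 3^(r - 1) + 5^r

Computing the first terms: t_1 = 6, t_2 = 28, t_3 = 134. This suggests t_r = 3^(r - 1) + 5^r.
When r = 1: the formula gives 6 = 6 = t_1.
Suppose the result is true for r = j, so t_j = 3^(j - 1) + 5^j.
Then t_{j+1} = 3·t_j + 2·5^j = 3·(3^(j - 1) + 5^j) + 2·5^j = 3^j + 5^(j + 1) = 3^((j+1) - 1) + 5^(j+1),
which is the claimed formula at r = j+1.
By induction, the statement is established for all r ≥ 1.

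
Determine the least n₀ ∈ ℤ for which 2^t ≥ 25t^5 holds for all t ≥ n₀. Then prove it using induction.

n₀ = 29

At t = 28: 268435456 < 430259200, so the inequality fails and n₀ ≥ 29. We prove 2^t ≥ 25t^5 for all t ≥ 29.
Base step (t = 29): 2^t = 536870912 and 25t^5 = 512778725, so 536870912 ≥ 512778725.
Suppose the result is true for t = m, so 2^m ≥ 25m^5.
Then 2^(m + 1) = 2·(2^m) ≥ 2·(25m^5).
Also, for m ≥ 29 we have 2·(25m^5) ≥ 25(m+1)^5, since 2 ≥ (1 + 1/m)^5 for all m ≥ 29.
Combining, 2^(m + 1) ≥ 25(m+1)^5.
Hence, by induction on t, the claim holds for every t ≥ 29.
Hence the smallest such n₀ is 29.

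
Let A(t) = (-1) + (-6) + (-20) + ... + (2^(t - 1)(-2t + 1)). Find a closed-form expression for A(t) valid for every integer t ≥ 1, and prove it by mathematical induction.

We claim A(t) = 2^t(-2t + 3) - 3 for all t ≥ 1.
Base step (t = 1): A(1) = -1, and the closed form gives -1. They agree.
For the inductive step, assume it holds for an arbitrary k ≥ 1, so A(k) = 2^k(-2k + 3) - 3.
Then A(k+1) = A(k) + (2^k(-2k - 1)) = (2^k(-2k + 3) - 3) + (2^k(-2k - 1)).
Simplifying, A(k+1) = 2^(k + 1) - 2^(k + 2)k - 3 = 2^(k+1)(-2(k+1) + 3) - 3,
which is the closed form with t = k+1.
By the principle of mathematical induction, the result holds for all t ≥ 1.

A(t) = 2^t(-2t + 3) - 3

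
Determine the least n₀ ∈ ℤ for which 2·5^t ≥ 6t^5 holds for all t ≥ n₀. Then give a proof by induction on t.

At t = 6: 31250 < 46656, so the inequality fails and n₀ ≥ 7. We prove 2·5^t ≥ 6t^5 for all t ≥ 7.
When t = 7: 2·5^t = 156250 and 6t^5 = 100842, so 156250 ≥ 100842.
Inductive step: suppose the statement holds for some r ≥ 7, so 2·5^r ≥ 6r^5.
Then 2·5^(r + 1) = 5·(2·5^r) ≥ 5·(6r^5).
Also, for r ≥ 7 we have 5·(6r^5) ≥ 6(r+1)^5, since 5 ≥ (1 + 1/r)^5 for all r ≥ 7.
Combining, 2·5^(r + 1) ≥ 6(r+1)^5.
Hence, by induction on t, the claim holds for every t ≥ 7.
Hence the smallest such n₀ is 7.

n₀ = 7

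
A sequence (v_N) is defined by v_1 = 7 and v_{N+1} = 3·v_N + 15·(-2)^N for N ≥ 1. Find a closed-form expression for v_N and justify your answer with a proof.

Computing the first terms: v_1 = 7, v_2 = -9, v_3 = 33. This suggests v_N = -3(-2)^N + 3^(N - 1).
Base case (N = 1): the formula gives 7 = 7 = v_1.
Inductive step: assume the claim holds for N = r, so v_r = -3(-2)^r + 3^(r - 1).
Then v_{r+1} = 3·v_r + 15·(-2)^r = 3·(-3(-2)^r + 3^(r - 1)) + 15·(-2)^r = -3(-2)^(r + 1) + 3^r = -3(-2)^(r+1) + 3^((r+1) - 1),
which is the claimed formula at N = r+1.
By induction, the statement is established for all N ≥ 1.

v_N = -3(-2)^N + 3^(N - 1)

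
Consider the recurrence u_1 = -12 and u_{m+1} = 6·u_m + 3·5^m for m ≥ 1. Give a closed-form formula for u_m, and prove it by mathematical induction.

u_m = -3·5^m + 3·6^(m - 1)

Computing the first terms: u_1 = -12, u_2 = -57, u_3 = -267. This suggests u_m = -3·5^m + 3·6^(m - 1).
When m = 1: the formula gives -12 = -12 = u_1.
Inductive step: suppose the statement holds for some r ≥ 1, so u_r = -3·5^r + 3·6^(r - 1).
Then u_{r+1} = 6·u_r + 3·5^r = 6·(-3·5^r + 3·6^(r - 1)) + 3·5^r = -3·5^(r + 1) + 3·6^r = -3·5^(r+1) + 3·6^((r+1) - 1),
which is the claimed formula at m = r+1.
By induction, the statement is established for all m ≥ 1.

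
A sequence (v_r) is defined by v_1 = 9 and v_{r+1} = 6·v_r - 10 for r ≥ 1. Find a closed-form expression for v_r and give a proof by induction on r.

v_r = 7·6^(r - 1) + 2

Computing the first terms: v_1 = 9, v_2 = 44, v_3 = 254. This suggests v_r = 7·6^(r - 1) + 2.
Base step (r = 1): the formula gives 9 = 9 = v_1.
For the inductive step, assume it holds for an arbitrary p ≥ 1, so v_p = 7·6^(p - 1) + 2.
Then v_{p+1} = 6·v_p - 10 = 6·(7·6^(p - 1) + 2) - 10 = 7·6^p + 2 = 7·6^((p+1) - 1) + 2,
which is the claimed formula at r = p+1.
Hence, by induction on r, the claim holds for every r ≥ 1.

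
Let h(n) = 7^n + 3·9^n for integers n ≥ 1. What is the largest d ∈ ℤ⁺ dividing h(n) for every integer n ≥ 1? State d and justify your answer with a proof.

Computing the first values: h(1) = 34 and h(2) = 292; gcd(34, 292) = 2, so d ≤ 2.
We prove 2 | 7^n + 3·9^n for all n ≥ 1 by induction on n.
When n = 1: h(1) = 34 = 2·(17), so 2 | h(1).
Suppose the result is true for n = i, i.e. 2 | h(i). Then
h(i+1) − 9·h(i) = (7^(i+1) + 3·9^(i+1)) − 9·(7^i + 3·9^i) = (1)·7^i·(7 − 9) = (-2)·7^i. Since 2 | h(i) by the inductive hypothesis, 2 | 9·h(i); and 2 | -2 since -2 = 2·-1. Therefore 2 | h(i+1).
By the principle of mathematical induction, the result holds for all n ≥ 1.
Therefore the largest such d is 2.

d = 2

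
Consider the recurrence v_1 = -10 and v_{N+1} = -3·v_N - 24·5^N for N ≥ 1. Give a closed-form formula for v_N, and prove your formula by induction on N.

v_N = 5(-3)^(N - 1) - 3·5^N

Computing the first terms: v_1 = -10, v_2 = -90, v_3 = -330. This suggests v_N = 5(-3)^(N - 1) - 3·5^N.
Base step (N = 1): the formula gives -10 = -10 = v_1.
For the inductive step, assume it holds for an arbitrary p ≥ 1, so v_p = 5(-3)^(p - 1) - 3·5^p.
Then v_{p+1} = -3·v_p - 24·5^p = -3·(5(-3)^(p - 1) - 3·5^p) - 24·5^p = 5(-3)^p - 3·5^(p + 1) = 5(-3)^((p+1) - 1) - 3·5^(p+1),
which is the claimed formula at N = p+1.
By induction, the statement is established for all N ≥ 1.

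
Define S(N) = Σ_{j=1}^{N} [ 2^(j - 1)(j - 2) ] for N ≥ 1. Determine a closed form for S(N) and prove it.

S(N) = 2^N(N - 3) + 3

We claim S(N) = 2^N(N - 3) + 3 for all N ≥ 1.
Base step (N = 1): S(1) = -1, and the closed form gives -1. They agree.
Suppose the result is true for N = j, so S(j) = 2^j(j - 3) + 3.
Then S(j+1) = S(j) + (2^j(j - 1)) = (2^j(j - 3) + 3) + (2^j(j - 1)).
Simplifying, S(j+1) = 2^(j + 1)j - 2^(j + 2) + 3 = 2^(j+1)((j+1) - 3) + 3,
which is the closed form with N = j+1.
This completes the induction.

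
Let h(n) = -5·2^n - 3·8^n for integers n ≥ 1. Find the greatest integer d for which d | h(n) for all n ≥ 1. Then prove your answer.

d = 2

Computing the first values: h(1) = -34 and h(2) = -212; gcd(-34, -212) = 2, so d ≤ 2.
We prove 2 | -5·2^n - 3·8^n for all n ≥ 1 by induction on n.
Base case (n = 1): h(1) = -34 = 2·(-17), so 2 | h(1).
Inductive step: assume the claim holds for n = k, i.e. 2 | h(k). Then
h(k+1) − 8·h(k) = (-5·2^(k+1) - 3·8^(k+1)) − 8·(-5·2^k - 3·8^k) = (-5)·2^k·(2 − 8) = (30)·2^k. Since 2 | h(k) by the inductive hypothesis, 2 | 8·h(k); and 2 | 30 since 30 = 2·15. Therefore 2 | h(k+1).
This completes the induction.
Therefore the largest such d is 2.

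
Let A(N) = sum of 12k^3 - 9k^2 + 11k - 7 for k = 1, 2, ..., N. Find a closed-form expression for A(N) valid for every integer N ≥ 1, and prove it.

A(N) = N(3N^3 + 3N^2 + 4N - 3)

We claim A(N) = N(3N^3 + 3N^2 + 4N - 3) for all N ≥ 1.
For the base case N = 1: A(1) = 7, and the closed form gives 7. They agree.
Suppose the result is true for N = k, so A(k) = k(3k^3 + 3k^2 + 4k - 3).
Then A(k+1) = A(k) + (12k^3 + 27k^2 + 29k + 7) = (k(3k^3 + 3k^2 + 4k - 3)) + (12k^3 + 27k^2 + 29k + 7).
Simplifying, A(k+1) = (k + 1)(3k^3 + 12k^2 + 19k + 7) = (k+1)(3(k+1)^3 + 3(k+1)^2 + 4(k+1) - 3),
which is the closed form with N = k+1.
This completes the induction.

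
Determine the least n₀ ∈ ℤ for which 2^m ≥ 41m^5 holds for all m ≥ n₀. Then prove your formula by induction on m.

n₀ = 30

At m = 29: 536870912 < 840957109, so the inequality fails and n₀ ≥ 30. We prove 2^m ≥ 41m^5 for all m ≥ 30.
For the base case m = 30: 2^m = 1073741824 and 41m^5 = 996300000, so 1073741824 ≥ 996300000.
Suppose the result is true for m = p, so 2^p ≥ 41p^5.
Then 2^(p + 1) = 2·(2^p) ≥ 2·(41p^5).
Also, for p ≥ 30 we have 2·(41p^5) ≥ 41(p+1)^5, since 2 ≥ (1 + 1/p)^5 for all p ≥ 30.
Combining, 2^(p + 1) ≥ 41(p+1)^5.
By induction, the statement is established for all m ≥ 30.
Hence the smallest such n₀ is 30.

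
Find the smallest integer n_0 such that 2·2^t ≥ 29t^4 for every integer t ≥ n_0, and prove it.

n_0 = 22

At t = 21: 4194304 < 5639949, so the inequality fails and n_0 ≥ 22. We prove 2·2^t ≥ 29t^4 for all t ≥ 22.
When t = 22: 2·2^t = 8388608 and 29t^4 = 6793424, so 8388608 ≥ 6793424.
For the inductive step, assume it holds for an arbitrary j ≥ 22, so 2·2^j ≥ 29j^4.
Then 2·2^(j + 1) = 2·(2·2^j) ≥ 2·(29j^4).
Also, for j ≥ 22 we have 2·(29j^4) ≥ 29(j+1)^4, since 2 ≥ (1 + 1/j)^4 for all j ≥ 22.
Combining, 2·2^(j + 1) ≥ 29(j+1)^4.
Hence, by induction on t, the claim holds for every t ≥ 22.
Hence the smallest such n_0 is 22.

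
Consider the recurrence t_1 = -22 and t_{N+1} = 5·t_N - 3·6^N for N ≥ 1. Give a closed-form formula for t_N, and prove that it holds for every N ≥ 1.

t_N = -4·5^(N - 1) - 3·6^N

Computing the first terms: t_1 = -22, t_2 = -128, t_3 = -748. This suggests t_N = -4·5^(N - 1) - 3·6^N.
When N = 1: the formula gives -22 = -22 = t_1.
Suppose the result is true for N = j, so t_j = -4·5^(j - 1) - 3·6^j.
Then t_{j+1} = 5·t_j - 3·6^j = 5·(-4·5^(j - 1) - 3·6^j) - 3·6^j = -4·5^j - 3·6^(j + 1) = -4·5^((j+1) - 1) - 3·6^(j+1),
which is the claimed formula at N = j+1.
By the principle of mathematical induction, the result holds for all N ≥ 1.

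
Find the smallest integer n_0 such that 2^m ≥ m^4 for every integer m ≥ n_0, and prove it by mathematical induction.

n_0 = 16

At m = 15: 32768 < 50625, so the inequality fails and n_0 ≥ 16. We prove 2^m ≥ m^4 for all m ≥ 16.
Base case (m = 16): 2^m = 65536 and m^4 = 65536, so 65536 ≥ 65536.
For the inductive step, assume it holds for an arbitrary i ≥ 16, so 2^i ≥ i^4.
Then 2^(i + 1) = 2·(2^i) ≥ 2·(i^4).
Also, for i ≥ 16 we have 2·(i^4) ≥ (i+1)^4, since 2 ≥ (1 + 1/i)^4 for all i ≥ 16.
Combining, 2^(i + 1) ≥ (i+1)^4.
Hence, by induction on m, the claim holds for every m ≥ 16.
Hence the smallest such n_0 is 16.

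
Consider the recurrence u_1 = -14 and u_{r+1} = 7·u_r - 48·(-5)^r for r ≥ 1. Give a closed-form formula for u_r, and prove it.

u_r = 4(-5)^r + 6·7^(r - 1)

Computing the first terms: u_1 = -14, u_2 = 142, u_3 = -206. This suggests u_r = 4(-5)^r + 6·7^(r - 1).
Base step (r = 1): the formula gives -14 = -14 = u_1.
Suppose the result is true for r = i, so u_i = 4(-5)^i + 6·7^(i - 1).
Then u_{i+1} = 7·u_i - 48·(-5)^i = 7·(4(-5)^i + 6·7^(i - 1)) - 48·(-5)^i = 4(-5)^(i + 1) + 6·7^i = 4(-5)^(i+1) + 6·7^((i+1) - 1),
which is the claimed formula at r = i+1.
This completes the induction.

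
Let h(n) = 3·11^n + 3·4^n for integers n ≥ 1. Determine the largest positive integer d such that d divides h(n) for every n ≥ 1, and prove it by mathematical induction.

d = 3

Computing the first values: h(1) = 45 and h(2) = 411; gcd(45, 411) = 3, so d ≤ 3.
We prove 3 | 3·11^n + 3·4^n for all n ≥ 1 by induction on n.
Base step (n = 1): h(1) = 45 = 3·(15), so 3 | h(1).
For the inductive step, assume it holds for an arbitrary i ≥ 1, i.e. 3 | h(i). Then
h(i+1) − 11·h(i) = (3·11^(i+1) + 3·4^(i+1)) − 11·(3·11^i + 3·4^i) = (3)·4^i·(4 − 11) = (-21)·4^i. Since 3 | h(i) by the inductive hypothesis, 3 | 11·h(i); and 3 | -21 since -21 = 3·-7. Therefore 3 | h(i+1).
This completes the induction.
Therefore the largest such d is 3.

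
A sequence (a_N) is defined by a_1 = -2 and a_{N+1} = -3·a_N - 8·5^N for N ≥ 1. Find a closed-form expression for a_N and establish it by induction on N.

Computing the first terms: a_1 = -2, a_2 = -34, a_3 = -98. This suggests a_N = -(-3)^N - 5^N.
Base step (N = 1): the formula gives -2 = -2 = a_1.
Inductive step: assume the claim holds for N = i, so a_i = -(-3)^i - 5^i.
Then a_{i+1} = -3·a_i - 8·5^i = -3·(-(-3)^i - 5^i) - 8·5^i = -(-3)^(i + 1) - 5^(i + 1),
which is the claimed formula at N = i+1.
Hence, by induction on N, the claim holds for every N ≥ 1.

a_N = -(-3)^N - 5^N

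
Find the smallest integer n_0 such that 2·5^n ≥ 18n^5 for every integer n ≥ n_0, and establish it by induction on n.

n_0 = 8

At n = 7: 156250 < 302526, so the inequality fails and n_0 ≥ 8. We prove 2·5^n ≥ 18n^5 for all n ≥ 8.
Base case (n = 8): 2·5^n = 781250 and 18n^5 = 589824, so 781250 ≥ 589824.
For the inductive step, assume it holds for an arbitrary j ≥ 8, so 2·5^j ≥ 18j^5.
Then 2·5^(j + 1) = 5·(2·5^j) ≥ 5·(18j^5).
Also, for j ≥ 8 we have 5·(18j^5) ≥ 18(j+1)^5, since 5 ≥ (1 + 1/j)^5 for all j ≥ 8.
Combining, 2·5^(j + 1) ≥ 18(j+1)^5.
Hence, by induction on n, the claim holds for every n ≥ 8.
Hence the smallest such n_0 is 8.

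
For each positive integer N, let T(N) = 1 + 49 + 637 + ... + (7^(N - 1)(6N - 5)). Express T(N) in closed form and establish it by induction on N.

T(N) = 7^N(N - 1) + 1

We claim T(N) = 7^N(N - 1) + 1 for all N ≥ 1.
Base case (N = 1): T(1) = 1, and the closed form gives 1. They agree.
Inductive step: assume the claim holds for N = p, so T(p) = 7^p(p - 1) + 1.
Then T(p+1) = T(p) + (7^p(6p + 1)) = (7^p(p - 1) + 1) + (7^p(6p + 1)).
Simplifying, T(p+1) = 7^(p + 1)p + 1 = 7^(p+1)((p+1) - 1) + 1,
which is the closed form with N = p+1.
Hence, by induction on N, the claim holds for every N ≥ 1.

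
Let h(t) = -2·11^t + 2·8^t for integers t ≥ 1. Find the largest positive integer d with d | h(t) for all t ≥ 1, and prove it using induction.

d = 6

Computing the first values: h(1) = -6 and h(2) = -114; gcd(-6, -114) = 6, so d ≤ 6.
We prove 6 | -2·11^t + 2·8^t for all t ≥ 1 by induction on t.
When t = 1: h(1) = -6 = 6·(-1), so 6 | h(1).
For the inductive step, assume it holds for an arbitrary j ≥ 1, i.e. 6 | h(j). Then
h(j+1) − 11·h(j) = (-2·11^(j+1) + 2·8^(j+1)) − 11·(-2·11^j + 2·8^j) = (2)·8^j·(8 − 11) = (-6)·8^j. Since 6 | h(j) by the inductive hypothesis, 6 | 11·h(j); and 6 | -6 since -6 = 6·-1. Therefore 6 | h(j+1).
Hence, by induction on t, the claim holds for every t ≥ 1.
Therefore the largest such d is 6.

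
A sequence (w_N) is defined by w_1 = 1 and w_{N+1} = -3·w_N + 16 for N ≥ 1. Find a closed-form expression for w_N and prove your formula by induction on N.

w_N = (-3)^N + 4

Computing the first terms: w_1 = 1, w_2 = 13, w_3 = -23. This suggests w_N = (-3)^N + 4.
Base step (N = 1): the formula gives 1 = 1 = w_1.
Suppose the result is true for N = p, so w_p = (-3)^p + 4.
Then w_{p+1} = -3·w_p + 16 = -3·((-3)^p + 4) + 16 = (-3)^(p + 1) + 4,
which is the claimed formula at N = p+1.
By the principle of mathematical induction, the result holds for all N ≥ 1.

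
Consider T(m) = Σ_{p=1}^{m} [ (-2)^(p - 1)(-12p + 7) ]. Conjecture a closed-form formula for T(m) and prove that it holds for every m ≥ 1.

We claim T(m) = (-2)^m(4m - 1) + 1 for all m ≥ 1.
Base step (m = 1): T(1) = -5, and the closed form gives -5. They agree.
Inductive step: suppose the statement holds for some p ≥ 1, so T(p) = (-2)^p(4p - 1) + 1.
Then T(p+1) = T(p) + ((-2)^p(-12p - 5)) = ((-2)^p(4p - 1) + 1) + ((-2)^p(-12p - 5)).
Simplifying, T(p+1) = -8(-2)^p·p - 6(-2)^p + 1 = (-2)^(p+1)(4(p+1) - 1) + 1,
which is the closed form with m = p+1.
This completes the induction.

T(m) = (-2)^m(4m - 1) + 1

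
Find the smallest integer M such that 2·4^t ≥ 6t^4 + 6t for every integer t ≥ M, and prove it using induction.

M = 6

At t = 5: 2048 < 3780, so the inequality fails and M ≥ 6. We prove 2·4^t ≥ 6t^4 + 6t for all t ≥ 6.
For the base case t = 6: 2·4^t = 8192 and 6t^4 + 6t = 7812, so 8192 ≥ 7812.
Inductive step: assume the claim holds for t = m, so 2·4^m ≥ 6m^4 + 6m.
Then 2·4^(m + 1) = 4·(2·4^m) ≥ 4·(6m^4 + 6m).
Also, for m ≥ 6 we have 4·(6m^4 + 6m) ≥ 6(m+1)^4 + 6(m+1), since 4·(6m^4 + 6m) − (6(m+1)^4 + 6(m+1)) = 18m^4 - 24m^3 - 36m^2 - 6m - 12, which is nonnegative for all m ≥ 6.
Combining, 2·4^(m + 1) ≥ 6(m+1)^4 + 6(m+1).
By the principle of mathematical induction, the result holds for all t ≥ 6.
Hence the smallest such M is 6.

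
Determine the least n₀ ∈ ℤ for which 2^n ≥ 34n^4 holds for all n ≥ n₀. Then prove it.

At n = 23: 8388608 < 9514594, so the inequality fails and n₀ ≥ 24. We prove 2^n ≥ 34n^4 for all n ≥ 24.
Base case (n = 24): 2^n = 16777216 and 34n^4 = 11280384, so 16777216 ≥ 11280384.
Inductive step: suppose the statement holds for some j ≥ 24, so 2^j ≥ 34j^4.
Then 2^(j + 1) = 2·(2^j) ≥ 2·(34j^4).
Also, for j ≥ 24 we have 2·(34j^4) ≥ 34(j+1)^4, since 2 ≥ (1 + 1/j)^4 for all j ≥ 24.
Combining, 2^(j + 1) ≥ 34(j+1)^4.
Hence, by induction on n, the claim holds for every n ≥ 24.
Hence the smallest such n₀ is 24.

n₀ = 24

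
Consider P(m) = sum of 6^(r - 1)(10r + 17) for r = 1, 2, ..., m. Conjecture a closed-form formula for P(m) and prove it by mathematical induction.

P(m) = 6^m(2m + 3) - 3

We claim P(m) = 6^m(2m + 3) - 3 for all m ≥ 1.
Base case (m = 1): P(1) = 27, and the closed form gives 27. They agree.
For the inductive step, assume it holds for an arbitrary r ≥ 1, so P(r) = 6^r(2r + 3) - 3.
Then P(r+1) = P(r) + (6^r(10r + 27)) = (6^r(2r + 3) - 3) + (6^r(10r + 27)).
Simplifying, P(r+1) = 12·6^r·r + 30·6^r - 3 = 6^(r+1)(2(r+1) + 3) - 3,
which is the closed form with m = r+1.
By the principle of mathematical induction, the result holds for all m ≥ 1.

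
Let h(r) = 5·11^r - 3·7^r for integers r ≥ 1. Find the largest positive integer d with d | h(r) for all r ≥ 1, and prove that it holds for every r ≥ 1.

d = 2

Computing the first values: h(1) = 34 and h(2) = 458; gcd(34, 458) = 2, so d ≤ 2.
We prove 2 | 5·11^r - 3·7^r for all r ≥ 1 by induction on r.
When r = 1: h(1) = 34 = 2·(17), so 2 | h(1).
Suppose the result is true for r = k, i.e. 2 | h(k). Then
h(k+1) − 11·h(k) = (5·11^(k+1) - 3·7^(k+1)) − 11·(5·11^k - 3·7^k) = (-3)·7^k·(7 − 11) = (12)·7^k. Since 2 | h(k) by the inductive hypothesis, 2 | 11·h(k); and 2 | 12 since 12 = 2·6. Therefore 2 | h(k+1).
By induction, the statement is established for all r ≥ 1.
Therefore the largest such d is 2.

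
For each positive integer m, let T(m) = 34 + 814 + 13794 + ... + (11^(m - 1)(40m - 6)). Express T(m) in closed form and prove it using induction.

T(m) = 11^m(4m - 1) + 1

We claim T(m) = 11^m(4m - 1) + 1 for all m ≥ 1.
Base step (m = 1): T(1) = 34, and the closed form gives 34. They agree.
Inductive step: suppose the statement holds for some r ≥ 1, so T(r) = 11^r(4r - 1) + 1.
Then T(r+1) = T(r) + (11^r(40r + 34)) = (11^r(4r - 1) + 1) + (11^r(40r + 34)).
Simplifying, T(r+1) = 44·11^r·r + 33·11^r + 1 = 11^(r+1)(4(r+1) - 1) + 1,
which is the closed form with m = r+1.
This completes the induction.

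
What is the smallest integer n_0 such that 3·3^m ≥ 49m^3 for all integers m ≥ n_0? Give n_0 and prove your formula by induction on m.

n_0 = 9

At m = 8: 19683 < 25088, so the inequality fails and n_0 ≥ 9. We prove 3·3^m ≥ 49m^3 for all m ≥ 9.
For the base case m = 9: 3·3^m = 59049 and 49m^3 = 35721, so 59049 ≥ 35721.
Inductive step: suppose the statement holds for some k ≥ 9, so 3·3^k ≥ 49k^3.
Then 3·3^(k + 1) = 3·(3·3^k) ≥ 3·(49k^3).
Also, for k ≥ 9 we have 3·(49k^3) ≥ 49(k+1)^3, since 3 ≥ (1 + 1/k)^3 for all k ≥ 9.
Combining, 3·3^(k + 1) ≥ 49(k+1)^3.
Hence, by induction on m, the claim holds for every m ≥ 9.
Hence the smallest such n_0 is 9.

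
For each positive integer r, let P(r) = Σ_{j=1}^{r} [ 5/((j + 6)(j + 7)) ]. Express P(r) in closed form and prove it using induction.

P(r) = 5r/(7(r + 7))

We claim P(r) = 5r/(7(r + 7)) for all r ≥ 1.
Base step (r = 1): P(1) = 5/56, and the closed form gives 5/56. They agree.
Inductive step: suppose the statement holds for some j ≥ 1, so P(j) = 5j/(7(j + 7)).
Then P(j+1) = P(j) + (5/((j + 7)(j + 8))) = (5j/(7(j + 7))) + (5/((j + 7)(j + 8))).
Simplifying, P(j+1) = 5(j + 1)/(7(j + 8)) = 5(j+1)/(7((j+1) + 7)),
which is the closed form with r = j+1.
Hence, by induction on r, the claim holds for every r ≥ 1.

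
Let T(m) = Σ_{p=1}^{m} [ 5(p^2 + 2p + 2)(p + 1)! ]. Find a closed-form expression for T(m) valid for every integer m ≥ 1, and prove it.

T(m) = (5m + 5)(m + 2)! - 10

We claim T(m) = (5m + 5)(m + 2)! - 10 for all m ≥ 1.
When m = 1: T(1) = 50, and the closed form gives 50. They agree.
Inductive step: suppose the statement holds for some p ≥ 1, so T(p) = (5p + 5)(p + 2)! - 10.
Then T(p+1) = T(p) + (5(p^2 + 4p + 5)(p + 2)!) = ((5p + 5)(p + 2)! - 10) + (5(p^2 + 4p + 5)(p + 2)!).
Simplifying, T(p+1) = (5(p+1) + 5)((p+1) + 2)! - 10,
which is the closed form with m = p+1.
This completes the induction.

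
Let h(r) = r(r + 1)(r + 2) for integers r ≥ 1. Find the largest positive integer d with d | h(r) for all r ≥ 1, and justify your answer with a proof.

d = 6

Computing the first values: h(1) = 6 and h(2) = 24; gcd(6, 24) = 6, so d ≤ 6.
We prove 6 | r(r + 1)(r + 2) for all r ≥ 1 by induction on r.
For the base case r = 1: h(1) = 6 = 6·(1), so 6 | h(1).
For the inductive step, assume it holds for an arbitrary k ≥ 1, i.e. 6 | h(k). Then
h(k+1) − h(k) = (k+1)·(k+2)·(k+3) − k·(k+1)·(k+2) = (k+1)·(k+2)·[(k+3) − k] = 3·(k+1)·(k+2). The product of 2 consecutive integers is divisible by (2)! = 2, so h(k+1) − h(k) is divisible by 3·2 = 6. By the inductive hypothesis 6 | h(k), hence 6 | h(k+1).
This completes the induction.
Therefore the largest such d is 6.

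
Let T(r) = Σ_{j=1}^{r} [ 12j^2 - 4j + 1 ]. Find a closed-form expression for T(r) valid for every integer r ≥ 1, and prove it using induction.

T(r) = r(2r + 1)^2

We claim T(r) = r(2r + 1)^2 for all r ≥ 1.
For the base case r = 1: T(1) = 9, and the closed form gives 9. They agree.
Suppose the result is true for r = j, so T(j) = j(4j^2 + 4j + 1).
Then T(j+1) = T(j) + (12j^2 + 20j + 9) = (j(4j^2 + 4j + 1)) + (12j^2 + 20j + 9).
Simplifying, T(j+1) = (j + 1)(2j + 3)^2 = (j+1)(2(j+1) + 1)^2,
which is the closed form with r = j+1.
By induction, the statement is established for all r ≥ 1.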